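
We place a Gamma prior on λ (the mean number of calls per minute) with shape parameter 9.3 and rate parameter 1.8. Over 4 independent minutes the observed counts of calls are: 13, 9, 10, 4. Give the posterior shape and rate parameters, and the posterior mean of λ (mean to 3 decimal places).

The Poisson likelihood adds the total count to the shape and the number of exposure periods to the rate. Here ∑xᵢ = 36 and n = 4, so shape 9.3→45.3 and rate 1.8→5.8.
Posterior mean = shape/rate = 45.3/5.8 = 7.810.

Posterior: Gamma(shape=45.3, rate=5.8); mean ≈ 7.810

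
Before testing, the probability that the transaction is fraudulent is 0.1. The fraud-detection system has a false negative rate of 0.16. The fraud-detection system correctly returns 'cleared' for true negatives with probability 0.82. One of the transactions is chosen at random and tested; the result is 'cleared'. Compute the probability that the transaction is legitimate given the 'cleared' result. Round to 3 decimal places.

P(¬H | E) ≈ 0.979

Let H be the event that the transaction is fraudulent. P(H) = 0.1, so P(¬H) = 0.9. With E the 'cleared' result, P(E|H) = 0.16 and P(E|¬H) = 0.82.
P(E) = 0.16·0.1 + 0.82·0.9 = 0.016000 + 0.73800 = 0.75400.
By Bayes' theorem, P(H|E) = 0.016000 / 0.75400 = 0.021. Hence P(¬H|E) = 1 − 0.021 = 0.979.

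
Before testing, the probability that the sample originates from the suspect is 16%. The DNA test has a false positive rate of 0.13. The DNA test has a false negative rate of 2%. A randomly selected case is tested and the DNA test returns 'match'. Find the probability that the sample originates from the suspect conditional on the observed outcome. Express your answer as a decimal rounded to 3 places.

P(H | E) ≈ 0.589

Let H be the event that the sample originates from the suspect. P(H) = 0.16, so P(¬H) = 0.84. With E the 'match' result, P(E|H) = 0.98 and P(E|¬H) = 0.13.
P(E) = 0.98·0.16 + 0.13·0.84 = 0.15680 + 0.10920 = 0.26600.
By Bayes' theorem, P(H|E) = 0.15680 / 0.26600 = 0.589.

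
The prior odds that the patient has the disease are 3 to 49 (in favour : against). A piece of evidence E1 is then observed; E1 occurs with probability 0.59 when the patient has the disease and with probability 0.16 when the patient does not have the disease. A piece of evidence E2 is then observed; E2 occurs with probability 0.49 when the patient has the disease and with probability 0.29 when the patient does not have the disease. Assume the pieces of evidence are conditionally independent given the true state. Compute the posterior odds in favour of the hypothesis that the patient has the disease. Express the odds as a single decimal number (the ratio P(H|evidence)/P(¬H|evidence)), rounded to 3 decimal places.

Posterior odds ≈ 0.381

Prior odds = 3/49 = 0.061224. In log-odds, ln(0.061224) = -2.7932.
Add log likelihood ratios: ln(3.6875) + ln(1.6897) = 1.8295.
Posterior log-odds = -0.96373, so posterior odds = exp(-0.96373) = 0.38147.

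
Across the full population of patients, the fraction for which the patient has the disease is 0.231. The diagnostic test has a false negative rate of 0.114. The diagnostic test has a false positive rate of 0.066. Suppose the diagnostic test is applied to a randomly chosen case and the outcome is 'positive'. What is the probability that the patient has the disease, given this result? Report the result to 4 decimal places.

P(H | E) ≈ 0.8013

Write H for 'the patient has the disease'. Prior odds H:¬H = 0.231/0.769 = 0.30039. For the 'positive' outcome, the likelihood ratio is 0.886/0.066 = 13.424.
Posterior odds = 0.30039 × 13.424 = 4.0325, so P(H|E) = 4.0325/(1+4.0325) = 0.8013.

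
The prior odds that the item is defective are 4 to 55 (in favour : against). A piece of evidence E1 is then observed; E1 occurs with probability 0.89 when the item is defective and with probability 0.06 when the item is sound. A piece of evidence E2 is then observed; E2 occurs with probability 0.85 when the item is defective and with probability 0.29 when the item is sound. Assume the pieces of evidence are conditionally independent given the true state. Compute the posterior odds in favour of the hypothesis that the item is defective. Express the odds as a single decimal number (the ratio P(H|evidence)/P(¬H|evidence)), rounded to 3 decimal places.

Prior odds = 4/55 = 0.072727. In log-odds, ln(0.072727) = -2.6210.
Add log likelihood ratios: ln(14.833) + ln(2.9310) = 3.7722.
Posterior log-odds = 1.1512, so posterior odds = exp(1.1512) = 3.1620.

Posterior odds ≈ 3.162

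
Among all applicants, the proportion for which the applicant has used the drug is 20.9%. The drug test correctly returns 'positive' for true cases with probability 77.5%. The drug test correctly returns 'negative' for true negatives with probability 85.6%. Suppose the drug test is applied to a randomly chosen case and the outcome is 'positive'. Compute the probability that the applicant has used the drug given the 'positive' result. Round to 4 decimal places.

Write H for 'the applicant has used the drug'. Prior odds H:¬H = 0.209/0.791 = 0.26422. For the 'positive' outcome, the likelihood ratio is 0.775/0.144 = 5.3819.
Posterior odds = 0.26422 × 5.3819 = 1.4220, so P(H|E) = 1.4220/(1+1.4220) = 0.5871.

P(H | E) ≈ 0.5871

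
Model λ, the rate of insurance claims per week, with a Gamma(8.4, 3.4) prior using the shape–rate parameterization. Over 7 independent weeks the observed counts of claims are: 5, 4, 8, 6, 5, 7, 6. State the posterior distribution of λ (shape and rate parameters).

Posterior: Gamma(shape=49.4, rate=10.4)

The Poisson likelihood adds the total count to the shape and the number of exposure periods to the rate. Here ∑xᵢ = 41 and n = 7, so shape 8.4→49.4 and rate 3.4→10.4.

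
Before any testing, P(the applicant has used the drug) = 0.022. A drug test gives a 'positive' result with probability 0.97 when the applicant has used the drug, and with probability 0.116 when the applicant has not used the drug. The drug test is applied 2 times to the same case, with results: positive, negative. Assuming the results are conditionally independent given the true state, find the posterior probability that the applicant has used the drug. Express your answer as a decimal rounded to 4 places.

Posterior P(H) ≈ 0.0063

Let H be the event that the applicant has used the drug; start with P(H) = 0.022. P('positive'|H) = 0.97, P('positive'|¬H) = 0.116.
Update on result 1 ('positive'): P(H) ← 0.97·0.0220 / (0.97·0.0220 + 0.116·0.9780) = 0.021340/0.13479 = 0.1583.
Update on result 2 ('negative'): P(H) ← 0.03·0.1583 / (0.03·0.1583 + 0.884·0.8417) = 0.0047497/0.74879 = 0.0063.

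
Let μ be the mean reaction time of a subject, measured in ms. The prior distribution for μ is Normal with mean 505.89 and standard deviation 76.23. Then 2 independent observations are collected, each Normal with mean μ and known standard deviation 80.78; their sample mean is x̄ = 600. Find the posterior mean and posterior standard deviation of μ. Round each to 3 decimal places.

Posterior mean ≈ 566.160; posterior SD ≈ 45.711

Prior precision 1/τ₀² = 1/76.23² = 0.00017209; data precision n/σ² = 2/80.78² = 0.00030649.
Posterior precision = 0.00017209 + 0.00030649 = 0.00047858, giving posterior SD = 1/√0.00047858 = 45.711.
Posterior mean = (0.00017209·505.89 + 0.00030649·600) / 0.00047858 = 566.160.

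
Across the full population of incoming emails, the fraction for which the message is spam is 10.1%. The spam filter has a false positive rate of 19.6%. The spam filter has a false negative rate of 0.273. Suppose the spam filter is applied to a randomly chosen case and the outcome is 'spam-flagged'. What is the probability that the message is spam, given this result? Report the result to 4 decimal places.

P(H | E) ≈ 0.2941

Write H for 'the message is spam'. Prior odds H:¬H = 0.101/0.899 = 0.11235. For the 'spam-flagged' outcome, the likelihood ratio is 0.727/0.196 = 3.7092.
Posterior odds = 0.11235 × 3.7092 = 0.41672, so P(H|E) = 0.41672/(1+0.41672) = 0.2941.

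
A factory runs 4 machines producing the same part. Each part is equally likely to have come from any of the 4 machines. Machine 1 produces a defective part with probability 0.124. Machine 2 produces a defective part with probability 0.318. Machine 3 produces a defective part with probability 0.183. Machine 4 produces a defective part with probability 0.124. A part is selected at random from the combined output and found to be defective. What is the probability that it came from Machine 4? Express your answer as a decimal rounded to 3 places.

Posterior probability ≈ 0.166

Tabulate prior·likelihood by source: [1] prior 0.25, lik 0.124, product 0.03100; [2] prior 0.25, lik 0.318, product 0.07950; [3] prior 0.25, lik 0.183, product 0.04575; [4] prior 0.25, lik 0.124, product 0.03100.
Normalizing constant = 0.18725; the posterior for Machine 4 is its product over the sum, 0.03100/0.18725 = 0.166.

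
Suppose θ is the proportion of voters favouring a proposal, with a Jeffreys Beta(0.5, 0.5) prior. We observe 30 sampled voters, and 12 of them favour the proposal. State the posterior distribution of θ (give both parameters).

Posterior: Beta(12.5, 18.5)

Observing 12 successes and 18 failures updates Beta(0.5, 0.5) by adding the success and failure counts to the two shape parameters: α = 0.5+12 = 12.5, β = 0.5+18 = 18.5.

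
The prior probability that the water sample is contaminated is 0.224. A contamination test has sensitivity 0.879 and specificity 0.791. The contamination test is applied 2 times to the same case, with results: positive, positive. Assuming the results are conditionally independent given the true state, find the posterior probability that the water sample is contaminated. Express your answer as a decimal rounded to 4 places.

Posterior P(H) ≈ 0.8362

With H the event that the water sample is contaminated, the joint likelihood of the observed sequence is P(data|H) = 0.879·0.879 = 0.77264 and P(data|¬H) = 0.209·0.209 = 0.043681.
Bayes: P(H|data) = 0.224·0.77264 / (0.224·0.77264 + 0.776·0.043681) = 0.17307/0.20697 = 0.8362.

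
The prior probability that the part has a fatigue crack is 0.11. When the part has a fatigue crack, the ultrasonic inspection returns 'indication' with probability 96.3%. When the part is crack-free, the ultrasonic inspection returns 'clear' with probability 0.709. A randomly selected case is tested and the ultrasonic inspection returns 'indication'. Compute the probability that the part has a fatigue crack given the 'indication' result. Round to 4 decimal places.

P(H | E) ≈ 0.2903

Let H be the event that the part has a fatigue crack. P(H) = 0.11, so P(¬H) = 0.89. With E the 'indication' result, P(E|H) = 0.963 and P(E|¬H) = 0.291.
P(E) = 0.963·0.11 + 0.291·0.89 = 0.10593 + 0.25899 = 0.36492.
By Bayes' theorem, P(H|E) = 0.10593 / 0.36492 = 0.2903.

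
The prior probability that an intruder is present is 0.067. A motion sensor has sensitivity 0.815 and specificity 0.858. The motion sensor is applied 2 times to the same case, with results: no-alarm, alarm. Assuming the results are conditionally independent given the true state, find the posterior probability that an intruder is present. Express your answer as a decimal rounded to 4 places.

Let H be the event that an intruder is present; start with P(H) = 0.067. P('alarm'|H) = 0.815, P('alarm'|¬H) = 0.142.
Update on result 1 ('no-alarm'): P(H) ← 0.185·0.0670 / (0.185·0.0670 + 0.858·0.9330) = 0.012395/0.81291 = 0.0152.
Update on result 2 ('alarm'): P(H) ← 0.815·0.0152 / (0.815·0.0152 + 0.142·0.9848) = 0.012427/0.15226 = 0.0816.

Posterior P(H) ≈ 0.0816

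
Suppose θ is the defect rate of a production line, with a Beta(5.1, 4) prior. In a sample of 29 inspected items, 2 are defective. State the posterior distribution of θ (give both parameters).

Posterior: Beta(7.1, 31)

The binomial likelihood is conjugate to the Beta prior: with 2 successes and 27 failures, the posterior is Beta(5.1+2, 4+27) = Beta(7.1, 31).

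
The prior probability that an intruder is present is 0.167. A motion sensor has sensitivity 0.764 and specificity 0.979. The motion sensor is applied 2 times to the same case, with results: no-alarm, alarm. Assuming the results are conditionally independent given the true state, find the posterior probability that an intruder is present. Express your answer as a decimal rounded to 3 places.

Posterior P(H) ≈ 0.637

Let H be the event that an intruder is present; start with P(H) = 0.167. P('alarm'|H) = 0.764, P('alarm'|¬H) = 0.021.
Update on result 1 ('no-alarm'): P(H) ← 0.236·0.1670 / (0.236·0.1670 + 0.979·0.8330) = 0.039412/0.85492 = 0.0461.
Update on result 2 ('alarm'): P(H) ← 0.764·0.0461 / (0.764·0.0461 + 0.021·0.9539) = 0.035221/0.055253 = 0.6374.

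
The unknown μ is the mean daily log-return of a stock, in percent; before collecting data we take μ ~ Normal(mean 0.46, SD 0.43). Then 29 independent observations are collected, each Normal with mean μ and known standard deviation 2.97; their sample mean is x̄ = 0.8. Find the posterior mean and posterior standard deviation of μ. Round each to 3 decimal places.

Prior precision 1/τ₀² = 1/0.43² = 5.40833; data precision n/σ² = 29/2.97² = 3.28765.
Posterior precision = 5.40833 + 3.28765 = 8.69598, giving posterior SD = 1/√8.69598 = 0.339.
Posterior mean = (5.40833·0.46 + 3.28765·0.8) / 8.69598 = 0.589.

Posterior mean ≈ 0.589; posterior SD ≈ 0.339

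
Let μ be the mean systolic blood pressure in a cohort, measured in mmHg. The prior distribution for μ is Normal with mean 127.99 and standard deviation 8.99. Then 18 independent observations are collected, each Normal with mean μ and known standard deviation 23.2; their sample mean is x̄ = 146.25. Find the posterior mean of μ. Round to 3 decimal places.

With known σ, the Normal prior is conjugate. Weight on the data is w = (n/σ²)/(n/σ² + 1/τ₀²) = 0.0334423/(0.0334423+0.0123732) = 0.72994.
Posterior mean = w·x̄ + (1−w)·μ₀ = 0.72994·146.25 + 0.27006·127.99 = 141.319.

Posterior mean ≈ 141.319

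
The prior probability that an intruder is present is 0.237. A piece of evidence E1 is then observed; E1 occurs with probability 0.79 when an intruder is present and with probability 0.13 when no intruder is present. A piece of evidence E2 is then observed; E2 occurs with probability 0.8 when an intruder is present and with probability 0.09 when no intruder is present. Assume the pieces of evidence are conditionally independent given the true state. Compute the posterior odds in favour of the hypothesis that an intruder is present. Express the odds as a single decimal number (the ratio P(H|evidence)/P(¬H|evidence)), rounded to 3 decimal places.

Prior odds = 0.237/(1−0.237) = 0.31062.
Likelihood ratio for E1 = 0.79/0.13 = 6.0769.
Likelihood ratio for E2 = 0.8/0.09 = 8.8889.
Posterior odds = prior odds × LR₁ × LR₂ = 16.779.

Posterior odds ≈ 16.779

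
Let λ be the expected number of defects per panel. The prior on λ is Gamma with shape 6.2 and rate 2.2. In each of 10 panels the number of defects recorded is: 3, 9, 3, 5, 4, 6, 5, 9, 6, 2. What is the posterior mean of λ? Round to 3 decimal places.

Total count ∑xᵢ = 52 over n = 10 panels.
Gamma is conjugate to the Poisson likelihood: posterior is Gamma(shape = 6.2+52 = 58.2, rate = 2.2+10 = 12.2).
Posterior mean = shape/rate = 58.2/12.2 = 4.770.

Posterior mean ≈ 4.770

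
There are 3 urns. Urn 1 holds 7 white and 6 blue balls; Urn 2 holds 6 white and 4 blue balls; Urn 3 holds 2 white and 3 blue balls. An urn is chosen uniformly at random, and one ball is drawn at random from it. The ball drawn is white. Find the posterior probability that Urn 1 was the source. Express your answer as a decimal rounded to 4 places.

Posterior probability ≈ 0.3500

P(white|Urn 1) = 0.5385; P(white|Urn 2) = 0.6; P(white|Urn 3) = 0.4.
Prior × likelihood for each source: 0.333333·0.5385=0.1795, 0.333333·0.6=0.2000, 0.333333·0.4=0.1333. Summing gives P(white) = 0.51282.
P(Urn 1 | white) = 0.1795 / 0.51282 = 0.3500.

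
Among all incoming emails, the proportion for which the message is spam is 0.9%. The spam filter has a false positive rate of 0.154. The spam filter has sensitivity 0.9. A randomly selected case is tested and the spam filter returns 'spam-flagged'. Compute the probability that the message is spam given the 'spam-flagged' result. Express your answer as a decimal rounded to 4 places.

Let H be the event that the message is spam. P(H) = 0.009, so P(¬H) = 0.991. With E the 'spam-flagged' result, P(E|H) = 0.9 and P(E|¬H) = 0.154.
P(E) = 0.9·0.009 + 0.154·0.991 = 0.0081000 + 0.15261 = 0.16071.
By Bayes' theorem, P(H|E) = 0.0081000 / 0.16071 = 0.0504.

P(H | E) ≈ 0.0504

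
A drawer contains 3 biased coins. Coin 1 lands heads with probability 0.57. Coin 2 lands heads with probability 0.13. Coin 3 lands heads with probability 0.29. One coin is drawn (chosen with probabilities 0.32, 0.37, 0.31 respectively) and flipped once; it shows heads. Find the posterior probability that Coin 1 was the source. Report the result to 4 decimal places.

Posterior probability ≈ 0.5693

P(heads|C1) = 0.57; P(heads|C2) = 0.13; P(heads|C3) = 0.29.
Prior × likelihood for each source: 0.32·0.57=0.1824, 0.37·0.13=0.04810, 0.31·0.29=0.08990. Summing gives P(heads) = 0.32040.
P(Coin 1 | heads) = 0.1824 / 0.32040 = 0.5693.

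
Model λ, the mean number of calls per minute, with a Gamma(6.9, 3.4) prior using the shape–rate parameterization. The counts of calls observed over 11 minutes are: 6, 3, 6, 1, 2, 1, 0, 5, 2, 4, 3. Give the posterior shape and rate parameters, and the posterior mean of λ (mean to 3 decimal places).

The Poisson likelihood adds the total count to the shape and the number of exposure periods to the rate. Here ∑xᵢ = 33 and n = 11, so shape 6.9→39.9 and rate 3.4→14.4.
E[λ | data] = 39.9/14.4 = 2.771.

Posterior: Gamma(shape=39.9, rate=14.4); mean ≈ 2.771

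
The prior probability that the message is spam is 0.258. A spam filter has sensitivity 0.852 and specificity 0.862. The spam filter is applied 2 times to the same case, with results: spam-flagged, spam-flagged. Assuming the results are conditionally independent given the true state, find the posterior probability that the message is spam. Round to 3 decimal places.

Posterior P(H) ≈ 0.930

Let H be the event that the message is spam; start with P(H) = 0.258. P('spam-flagged'|H) = 0.852, P('spam-flagged'|¬H) = 0.138.
Update on result 1 ('spam-flagged'): P(H) ← 0.852·0.2580 / (0.852·0.2580 + 0.138·0.7420) = 0.21982/0.32221 = 0.6822.
Update on result 2 ('spam-flagged'): P(H) ← 0.852·0.6822 / (0.852·0.6822 + 0.138·0.3178) = 0.58124/0.62510 = 0.9298.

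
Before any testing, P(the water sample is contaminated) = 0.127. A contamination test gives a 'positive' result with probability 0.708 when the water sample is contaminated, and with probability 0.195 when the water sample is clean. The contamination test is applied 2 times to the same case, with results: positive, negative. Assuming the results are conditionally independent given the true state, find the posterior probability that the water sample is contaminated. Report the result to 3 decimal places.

With H the event that the water sample is contaminated, the joint likelihood of the observed sequence is P(data|H) = 0.708·0.292 = 0.20674 and P(data|¬H) = 0.195·0.805 = 0.15698.
Bayes: P(H|data) = 0.127·0.20674 / (0.127·0.20674 + 0.873·0.15698) = 0.026255/0.16329 = 0.1608.

Posterior P(H) ≈ 0.161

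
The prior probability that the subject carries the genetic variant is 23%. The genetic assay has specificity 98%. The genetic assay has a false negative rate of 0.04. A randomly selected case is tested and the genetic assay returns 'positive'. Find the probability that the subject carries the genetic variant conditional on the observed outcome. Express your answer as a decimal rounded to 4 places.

P(H | E) ≈ 0.9348

Let H be the event that the subject carries the genetic variant. P(H) = 0.23, so P(¬H) = 0.77. With E the 'positive' result, P(E|H) = 0.96 and P(E|¬H) = 0.02.
P(E) = 0.96·0.23 + 0.02·0.77 = 0.22080 + 0.015400 = 0.23620.
By Bayes' theorem, P(H|E) = 0.22080 / 0.23620 = 0.9348.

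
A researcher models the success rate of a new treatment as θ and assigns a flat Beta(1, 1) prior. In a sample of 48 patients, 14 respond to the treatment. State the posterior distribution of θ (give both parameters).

The binomial likelihood is conjugate to the Beta prior: with 14 successes and 34 failures, the posterior is Beta(1+14, 1+34) = Beta(15, 35).

Posterior: Beta(15, 35)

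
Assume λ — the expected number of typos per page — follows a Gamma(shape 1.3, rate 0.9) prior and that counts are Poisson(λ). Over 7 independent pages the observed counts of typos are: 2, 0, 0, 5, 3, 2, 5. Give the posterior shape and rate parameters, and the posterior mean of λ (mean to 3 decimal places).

The Poisson likelihood adds the total count to the shape and the number of exposure periods to the rate. Here ∑xᵢ = 17 and n = 7, so shape 1.3→18.3 and rate 0.9→7.9.
Posterior mean = shape/rate = 18.3/7.9 = 2.316.

Posterior: Gamma(shape=18.3, rate=7.9); mean ≈ 2.316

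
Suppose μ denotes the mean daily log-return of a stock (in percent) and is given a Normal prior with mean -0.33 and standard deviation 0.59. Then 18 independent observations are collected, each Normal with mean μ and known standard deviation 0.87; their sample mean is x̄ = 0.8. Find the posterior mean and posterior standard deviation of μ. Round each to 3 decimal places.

With known σ, the Normal prior is conjugate. Weight on the data is w = (n/σ²)/(n/σ² + 1/τ₀²) = 23.7812/(23.7812+2.87274) = 0.89222.
Posterior mean = w·x̄ + (1−w)·μ₀ = 0.89222·0.8 + 0.10778·-0.33 = 0.678. Posterior variance = 1/(23.7812+2.87274) = 0.0375179, so SD = 0.194.

Posterior mean ≈ 0.678; posterior SD ≈ 0.194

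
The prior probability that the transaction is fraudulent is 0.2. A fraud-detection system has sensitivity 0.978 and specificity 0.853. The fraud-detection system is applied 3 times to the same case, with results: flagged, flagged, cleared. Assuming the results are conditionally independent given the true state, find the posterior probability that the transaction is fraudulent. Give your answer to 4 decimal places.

Posterior P(H) ≈ 0.2220

With H the event that the transaction is fraudulent, the joint likelihood of the observed sequence is P(data|H) = 0.978·0.978·0.022 = 0.021043 and P(data|¬H) = 0.147·0.147·0.853 = 0.018432.
Bayes: P(H|data) = 0.2·0.021043 / (0.2·0.021043 + 0.8·0.018432) = 0.0042085/0.018955 = 0.2220.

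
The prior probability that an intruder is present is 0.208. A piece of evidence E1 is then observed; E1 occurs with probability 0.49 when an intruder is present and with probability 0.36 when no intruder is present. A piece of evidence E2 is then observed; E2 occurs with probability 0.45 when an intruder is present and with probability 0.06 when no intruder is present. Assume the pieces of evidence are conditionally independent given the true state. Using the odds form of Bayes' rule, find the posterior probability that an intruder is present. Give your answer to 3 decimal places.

Prior odds = 0.208/(1−0.208) = 0.26263. In log-odds, ln(0.26263) = -1.3370.
Add log likelihood ratios: ln(1.3611) + ln(7.5000) = 2.3232.
Posterior log-odds = 0.98618, so posterior odds = exp(0.98618) = 2.6810. Converting, P(H|E) = 2.6810/3.6810 = 0.728.

Posterior probability ≈ 0.728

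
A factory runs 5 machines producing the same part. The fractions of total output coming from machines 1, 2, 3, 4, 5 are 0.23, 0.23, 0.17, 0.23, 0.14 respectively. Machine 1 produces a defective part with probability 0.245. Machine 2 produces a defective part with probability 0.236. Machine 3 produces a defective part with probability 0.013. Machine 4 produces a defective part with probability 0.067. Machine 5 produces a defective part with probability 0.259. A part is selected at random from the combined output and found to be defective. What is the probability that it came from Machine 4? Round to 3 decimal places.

P(defective|M1) = 0.245; P(defective|M2) = 0.236; P(defective|M3) = 0.013; P(defective|M4) = 0.067; P(defective|M5) = 0.259.
Prior × likelihood for each source: 0.23·0.245=0.05635, 0.23·0.236=0.05428, 0.17·0.013=0.002210, 0.23·0.067=0.01541, 0.14·0.259=0.03626. Summing gives P(defective) = 0.16451.
P(Machine 4 | defective) = 0.01541 / 0.16451 = 0.094.

Posterior probability ≈ 0.094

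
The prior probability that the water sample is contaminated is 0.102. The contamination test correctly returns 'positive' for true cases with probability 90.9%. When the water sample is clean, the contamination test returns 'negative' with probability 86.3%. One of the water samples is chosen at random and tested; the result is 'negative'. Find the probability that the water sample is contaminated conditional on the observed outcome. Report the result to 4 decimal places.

P(H | E) ≈ 0.0118

Write H for 'the water sample is contaminated'. Prior odds H:¬H = 0.102/0.898 = 0.11359. For the 'negative' outcome, the likelihood ratio is 0.091/0.863 = 0.10545.
Posterior odds = 0.11359 × 0.10545 = 0.011977, so P(H|E) = 0.011977/(1+0.011977) = 0.0118.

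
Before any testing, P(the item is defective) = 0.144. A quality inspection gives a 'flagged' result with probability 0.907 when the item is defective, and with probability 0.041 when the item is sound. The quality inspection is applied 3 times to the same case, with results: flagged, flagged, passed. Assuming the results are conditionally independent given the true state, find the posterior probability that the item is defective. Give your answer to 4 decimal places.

With H the event that the item is defective, the joint likelihood of the observed sequence is P(data|H) = 0.907·0.907·0.093 = 0.076506 and P(data|¬H) = 0.041·0.041·0.959 = 0.0016121.
Bayes: P(H|data) = 0.144·0.076506 / (0.144·0.076506 + 0.856·0.0016121) = 0.011017/0.012397 = 0.8887.

Posterior P(H) ≈ 0.8887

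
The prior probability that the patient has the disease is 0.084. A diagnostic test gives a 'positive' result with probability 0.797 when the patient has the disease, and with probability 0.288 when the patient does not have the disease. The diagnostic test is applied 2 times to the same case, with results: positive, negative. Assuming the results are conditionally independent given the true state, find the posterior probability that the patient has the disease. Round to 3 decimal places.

Let H be the event that the patient has the disease; start with P(H) = 0.084. P('positive'|H) = 0.797, P('positive'|¬H) = 0.288.
Update on result 1 ('positive'): P(H) ← 0.797·0.0840 / (0.797·0.0840 + 0.288·0.9160) = 0.066948/0.33076 = 0.2024.
Update on result 2 ('negative'): P(H) ← 0.203·0.2024 / (0.203·0.2024 + 0.712·0.7976) = 0.041089/0.60897 = 0.0675.

Posterior P(H) ≈ 0.067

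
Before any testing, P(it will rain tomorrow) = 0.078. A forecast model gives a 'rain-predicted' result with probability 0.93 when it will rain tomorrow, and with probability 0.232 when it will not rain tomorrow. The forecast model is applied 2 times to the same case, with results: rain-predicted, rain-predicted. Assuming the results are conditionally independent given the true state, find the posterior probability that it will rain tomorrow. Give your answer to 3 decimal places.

Posterior P(H) ≈ 0.576

With H the event that it will rain tomorrow, the joint likelihood of the observed sequence is P(data|H) = 0.93·0.93 = 0.86490 and P(data|¬H) = 0.232·0.232 = 0.053824.
Bayes: P(H|data) = 0.078·0.86490 / (0.078·0.86490 + 0.922·0.053824) = 0.067462/0.11709 = 0.5762.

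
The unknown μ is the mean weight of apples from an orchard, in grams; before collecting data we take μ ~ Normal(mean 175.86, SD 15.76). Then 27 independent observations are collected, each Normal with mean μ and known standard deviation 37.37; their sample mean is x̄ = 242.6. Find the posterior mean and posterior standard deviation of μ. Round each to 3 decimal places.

Posterior mean ≈ 231.097; posterior SD ≈ 6.543

With known σ, the Normal prior is conjugate. Weight on the data is w = (n/σ²)/(n/σ² + 1/τ₀²) = 0.0193338/(0.0193338+0.00402613) = 0.82765.
Posterior mean = w·x̄ + (1−w)·μ₀ = 0.82765·242.6 + 0.17235·175.86 = 231.097. Posterior variance = 1/(0.0193338+0.00402613) = 42.8083, so SD = 6.543.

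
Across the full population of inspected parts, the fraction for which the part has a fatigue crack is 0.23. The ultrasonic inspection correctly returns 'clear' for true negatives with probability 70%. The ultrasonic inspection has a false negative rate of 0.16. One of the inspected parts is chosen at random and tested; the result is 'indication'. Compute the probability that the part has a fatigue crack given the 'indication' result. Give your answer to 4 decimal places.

Write H for 'the part has a fatigue crack'. Prior odds H:¬H = 0.23/0.77 = 0.29870. For the 'indication' outcome, the likelihood ratio is 0.84/0.3 = 2.8000.
Posterior odds = 0.29870 × 2.8000 = 0.83636, so P(H|E) = 0.83636/(1+0.83636) = 0.4554.

P(H | E) ≈ 0.4554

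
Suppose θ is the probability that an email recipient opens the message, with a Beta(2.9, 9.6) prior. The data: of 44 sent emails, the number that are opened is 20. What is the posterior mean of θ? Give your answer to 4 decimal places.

The binomial likelihood is conjugate to the Beta prior: with 20 successes and 24 failures, the posterior is Beta(2.9+20, 9.6+24) = Beta(22.9, 33.6).
Posterior mean = α/(α+β) = 22.9/56.5 = 0.4053.

Posterior mean ≈ 0.4053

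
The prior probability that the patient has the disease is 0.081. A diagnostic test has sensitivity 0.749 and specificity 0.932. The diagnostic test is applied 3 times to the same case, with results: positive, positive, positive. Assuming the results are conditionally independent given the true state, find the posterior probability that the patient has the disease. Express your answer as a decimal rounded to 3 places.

Let H be the event that the patient has the disease; start with P(H) = 0.081. P('positive'|H) = 0.749, P('positive'|¬H) = 0.068.
Update on result 1 ('positive'): P(H) ← 0.749·0.0810 / (0.749·0.0810 + 0.068·0.9190) = 0.060669/0.12316 = 0.4926.
Update on result 2 ('positive'): P(H) ← 0.749·0.4926 / (0.749·0.4926 + 0.068·0.5074) = 0.36896/0.40346 = 0.9145.
Update on result 3 ('positive'): P(H) ← 0.749·0.9145 / (0.749·0.9145 + 0.068·0.0855) = 0.68495/0.69076 = 0.9916.

Posterior P(H) ≈ 0.992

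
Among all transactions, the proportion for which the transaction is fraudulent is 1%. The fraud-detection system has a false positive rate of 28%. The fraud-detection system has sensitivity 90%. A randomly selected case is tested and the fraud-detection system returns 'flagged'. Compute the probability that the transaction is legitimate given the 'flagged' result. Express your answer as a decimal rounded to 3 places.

Let H be the event that the transaction is fraudulent. P(H) = 0.01, so P(¬H) = 0.99. With E the 'flagged' result, P(E|H) = 0.9 and P(E|¬H) = 0.28.
P(E) = 0.9·0.01 + 0.28·0.99 = 0.0090000 + 0.27720 = 0.28620.
By Bayes' theorem, P(H|E) = 0.0090000 / 0.28620 = 0.031. Hence P(¬H|E) = 1 − 0.031 = 0.969.

P(¬H | E) ≈ 0.969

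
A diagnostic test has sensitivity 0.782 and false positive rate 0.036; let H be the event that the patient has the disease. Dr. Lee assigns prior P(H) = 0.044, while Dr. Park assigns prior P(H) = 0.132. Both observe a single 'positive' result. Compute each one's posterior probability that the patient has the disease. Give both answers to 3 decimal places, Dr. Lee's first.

P('+'|H) = 0.782, P('+'|¬H) = 0.036.
Dr. Lee: numerator 0.782·0.044 = 0.034408; evidence = 0.034408+0.036·0.956 = 0.068824; posterior = 0.500.
Dr. Park: numerator 0.782·0.132 = 0.10322; evidence = 0.10322+0.036·0.868 = 0.13447; posterior = 0.768.

Dr. Lee: 0.500; Dr. Park: 0.768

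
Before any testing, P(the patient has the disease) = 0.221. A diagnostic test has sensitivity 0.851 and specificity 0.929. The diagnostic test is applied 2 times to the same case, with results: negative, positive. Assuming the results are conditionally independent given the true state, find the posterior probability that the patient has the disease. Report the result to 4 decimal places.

Posterior P(H) ≈ 0.3529

Let H be the event that the patient has the disease; start with P(H) = 0.221. P('positive'|H) = 0.851, P('positive'|¬H) = 0.071.
Update on result 1 ('negative'): P(H) ← 0.149·0.2210 / (0.149·0.2210 + 0.929·0.7790) = 0.032929/0.75662 = 0.0435.
Update on result 2 ('positive'): P(H) ← 0.851·0.0435 / (0.851·0.0435 + 0.071·0.9565) = 0.037037/0.10495 = 0.3529.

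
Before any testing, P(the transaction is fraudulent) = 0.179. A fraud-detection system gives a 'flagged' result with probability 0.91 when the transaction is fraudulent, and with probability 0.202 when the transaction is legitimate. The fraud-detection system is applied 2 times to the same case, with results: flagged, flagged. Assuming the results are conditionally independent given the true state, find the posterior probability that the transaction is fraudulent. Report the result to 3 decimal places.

With H the event that the transaction is fraudulent, the joint likelihood of the observed sequence is P(data|H) = 0.91·0.91 = 0.82810 and P(data|¬H) = 0.202·0.202 = 0.040804.
Bayes: P(H|data) = 0.179·0.82810 / (0.179·0.82810 + 0.821·0.040804) = 0.14823/0.18173 = 0.8157.

Posterior P(H) ≈ 0.816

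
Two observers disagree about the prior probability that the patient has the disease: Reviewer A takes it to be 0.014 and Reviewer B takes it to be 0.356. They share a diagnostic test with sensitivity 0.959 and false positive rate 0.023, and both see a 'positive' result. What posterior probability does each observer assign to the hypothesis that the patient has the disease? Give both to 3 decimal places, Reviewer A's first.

Reviewer A: 0.372; Reviewer B: 0.958

P('+'|H) = 0.959, P('+'|¬H) = 0.023.
Reviewer A: numerator 0.959·0.014 = 0.013426; evidence = 0.013426+0.023·0.986 = 0.036104; posterior = 0.372.
Reviewer B: numerator 0.959·0.356 = 0.34140; evidence = 0.34140+0.023·0.644 = 0.35622; posterior = 0.958.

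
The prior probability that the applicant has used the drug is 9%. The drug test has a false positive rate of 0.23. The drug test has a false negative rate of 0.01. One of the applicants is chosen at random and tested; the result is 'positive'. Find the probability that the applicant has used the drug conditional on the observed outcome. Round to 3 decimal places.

P(H | E) ≈ 0.299

Write H for 'the applicant has used the drug'. Prior odds H:¬H = 0.09/0.91 = 0.098901. For the 'positive' outcome, the likelihood ratio is 0.99/0.23 = 4.3043.
Posterior odds = 0.098901 × 4.3043 = 0.42570, so P(H|E) = 0.42570/(1+0.42570) = 0.299.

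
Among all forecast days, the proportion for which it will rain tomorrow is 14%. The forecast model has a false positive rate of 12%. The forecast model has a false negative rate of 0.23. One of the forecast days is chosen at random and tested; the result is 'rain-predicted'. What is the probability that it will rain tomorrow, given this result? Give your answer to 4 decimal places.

Let H be the event that it will rain tomorrow. P(H) = 0.14, so P(¬H) = 0.86. With E the 'rain-predicted' result, P(E|H) = 0.77 and P(E|¬H) = 0.12.
P(E) = 0.77·0.14 + 0.12·0.86 = 0.10780 + 0.10320 = 0.21100.
By Bayes' theorem, P(H|E) = 0.10780 / 0.21100 = 0.5109.

P(H | E) ≈ 0.5109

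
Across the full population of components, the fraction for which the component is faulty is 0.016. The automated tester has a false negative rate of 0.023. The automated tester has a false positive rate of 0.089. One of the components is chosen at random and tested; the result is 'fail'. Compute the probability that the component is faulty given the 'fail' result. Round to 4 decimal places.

P(H | E) ≈ 0.1515

Write H for 'the component is faulty'. Prior odds H:¬H = 0.016/0.984 = 0.016260. For the 'fail' outcome, the likelihood ratio is 0.977/0.089 = 10.978.
Posterior odds = 0.016260 × 10.978 = 0.17850, so P(H|E) = 0.17850/(1+0.17850) = 0.1515.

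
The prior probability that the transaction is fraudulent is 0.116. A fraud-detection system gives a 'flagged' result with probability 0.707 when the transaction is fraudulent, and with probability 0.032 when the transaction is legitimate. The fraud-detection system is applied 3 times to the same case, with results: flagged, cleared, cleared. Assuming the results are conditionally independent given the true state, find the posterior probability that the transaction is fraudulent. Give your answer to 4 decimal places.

Posterior P(H) ≈ 0.2099

With H the event that the transaction is fraudulent, the joint likelihood of the observed sequence is P(data|H) = 0.707·0.293·0.293 = 0.060695 and P(data|¬H) = 0.032·0.968·0.968 = 0.029985.
Bayes: P(H|data) = 0.116·0.060695 / (0.116·0.060695 + 0.884·0.029985) = 0.0070406/0.033547 = 0.2099.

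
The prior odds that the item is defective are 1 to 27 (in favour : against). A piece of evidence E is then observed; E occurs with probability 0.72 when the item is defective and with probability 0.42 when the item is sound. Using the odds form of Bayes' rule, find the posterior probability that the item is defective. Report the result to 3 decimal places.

Prior odds = 1/27 = 0.037037.
Likelihood ratio for E = 0.72/0.42 = 1.7143.
Posterior odds = prior odds × LR = 0.063492.
Posterior probability = odds/(1+odds) = 0.063492/1.0635 = 0.060.

Posterior probability ≈ 0.060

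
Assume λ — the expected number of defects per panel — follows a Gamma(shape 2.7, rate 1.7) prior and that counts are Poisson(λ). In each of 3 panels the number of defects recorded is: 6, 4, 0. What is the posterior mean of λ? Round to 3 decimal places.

Posterior mean ≈ 2.702

The Poisson likelihood adds the total count to the shape and the number of exposure periods to the rate. Here ∑xᵢ = 10 and n = 3, so shape 2.7→12.7 and rate 1.7→4.7.
E[λ | data] = 12.7/4.7 = 2.702.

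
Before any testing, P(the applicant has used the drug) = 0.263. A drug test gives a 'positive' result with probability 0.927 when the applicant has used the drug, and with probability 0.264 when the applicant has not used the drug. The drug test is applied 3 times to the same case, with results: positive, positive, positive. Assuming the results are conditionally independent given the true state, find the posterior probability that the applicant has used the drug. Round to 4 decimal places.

Posterior P(H) ≈ 0.9392

With H the event that the applicant has used the drug, the joint likelihood of the observed sequence is P(data|H) = 0.927·0.927·0.927 = 0.79660 and P(data|¬H) = 0.264·0.264·0.264 = 0.018400.
Bayes: P(H|data) = 0.263·0.79660 / (0.263·0.79660 + 0.737·0.018400) = 0.20951/0.22307 = 0.9392.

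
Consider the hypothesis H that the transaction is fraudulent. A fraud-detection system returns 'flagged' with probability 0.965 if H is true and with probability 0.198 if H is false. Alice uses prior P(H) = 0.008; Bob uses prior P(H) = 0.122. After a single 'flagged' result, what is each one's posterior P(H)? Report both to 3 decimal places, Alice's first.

Alice: 0.038; Bob: 0.404

P('+'|H) = 0.965, P('+'|¬H) = 0.198.
Alice: numerator 0.965·0.008 = 0.0077200; evidence = 0.0077200+0.198·0.992 = 0.20414; posterior = 0.038.
Bob: numerator 0.965·0.122 = 0.11773; evidence = 0.11773+0.198·0.878 = 0.29157; posterior = 0.404.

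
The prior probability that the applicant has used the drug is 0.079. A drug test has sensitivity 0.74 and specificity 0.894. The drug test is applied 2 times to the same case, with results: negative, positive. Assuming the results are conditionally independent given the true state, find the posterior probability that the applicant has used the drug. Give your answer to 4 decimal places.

Posterior P(H) ≈ 0.1483

With H the event that the applicant has used the drug, the joint likelihood of the observed sequence is P(data|H) = 0.26·0.74 = 0.19240 and P(data|¬H) = 0.894·0.106 = 0.094764.
Bayes: P(H|data) = 0.079·0.19240 / (0.079·0.19240 + 0.921·0.094764) = 0.015200/0.10248 = 0.1483.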